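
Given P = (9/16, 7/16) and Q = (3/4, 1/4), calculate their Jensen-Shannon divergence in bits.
0.0284 bits

Jensen-Shannon divergence is:
JSD(P||Q) = 0.5 × D_KL(P||M) + 0.5 × D_KL(Q||M)
where M = 0.5 × (P + Q) is the mixture distribution.

M = 0.5 × (9/16, 7/16) + 0.5 × (3/4, 1/4) = (21/32, 11/32)

D_KL(P||M) = 0.0271 bits
D_KL(Q||M) = 0.0296 bits

JSD(P||Q) = 0.5 × 0.0271 + 0.5 × 0.0296 = 0.0284 bits

Unlike KL divergence, JSD is symmetric and bounded: 0 ≤ JSD ≤ log(2).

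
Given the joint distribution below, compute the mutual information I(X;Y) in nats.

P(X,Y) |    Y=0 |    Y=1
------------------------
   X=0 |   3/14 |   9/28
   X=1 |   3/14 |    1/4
0.0019 nats

Mutual information: I(X;Y) = H(X) + H(Y) - H(X,Y)

Marginals:
P(X) = (15/28, 13/28), H(X) = 0.6906 nats
P(Y) = (3/7, 4/7), H(Y) = 0.6829 nats

Joint entropy: H(X,Y) = 1.3716 nats

I(X;Y) = 0.6906 + 0.6829 - 1.3716 = 0.0019 nats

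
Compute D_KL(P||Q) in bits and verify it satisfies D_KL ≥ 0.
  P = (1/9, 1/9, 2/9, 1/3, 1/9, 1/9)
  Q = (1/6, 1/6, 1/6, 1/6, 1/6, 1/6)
0.1656 bits

KL divergence satisfies the Gibbs inequality: D_KL(P||Q) ≥ 0 for all distributions P, Q.

D_KL(P||Q) = Σ p(x) log(p(x)/q(x))
Term by term:
  x=0: 1/9 × log_2[(1/9)/(1/6)] = -0.0650
  x=1: 1/9 × log_2[(1/9)/(1/6)] = -0.0650
  x=2: 2/9 × log_2[(2/9)/(1/6)] = 0.0922
  x=3: 1/3 × log_2[(1/3)/(1/6)] = 0.3333
  x=4: 1/9 × log_2[(1/9)/(1/6)] = -0.0650
  x=5: 1/9 × log_2[(1/9)/(1/6)] = -0.0650
D_KL(P||Q) = 0.1656 bits

D_KL(P||Q) = 0.1656 ≥ 0 ✓

This non-negativity is a fundamental property: relative entropy cannot be negative because it measures how different Q is from P.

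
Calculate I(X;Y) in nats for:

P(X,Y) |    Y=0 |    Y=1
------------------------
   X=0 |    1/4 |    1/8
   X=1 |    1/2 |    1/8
0.0109 nats

Mutual information: I(X;Y) = H(X) + H(Y) - H(X,Y)

Marginals:
P(X) = (3/8, 5/8), H(X) = 0.6616 nats
P(Y) = (3/4, 1/4), H(Y) = 0.5623 nats

Joint entropy: H(X,Y) = 1.2130 nats

I(X;Y) = 0.6616 + 0.5623 - 1.2130 = 0.0109 nats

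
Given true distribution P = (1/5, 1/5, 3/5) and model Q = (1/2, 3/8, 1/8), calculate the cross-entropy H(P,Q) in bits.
2.2830 bits

Cross-entropy: H(P,Q) = -Σ p(x) log q(x)

Alternatively: H(P,Q) = H(P) + D_KL(P||Q)
H(P) = 1.3710 bits
D_KL(P||Q) = 0.9121 bits

H(P,Q) = 1.3710 + 0.9121 = 2.2830 bits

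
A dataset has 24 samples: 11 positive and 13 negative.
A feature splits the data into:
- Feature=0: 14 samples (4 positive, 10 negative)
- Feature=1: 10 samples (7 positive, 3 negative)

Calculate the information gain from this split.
0.1243 bits

Information Gain = H(Y) - H(Y|Feature)

Before split:
P(positive) = 11/24 = 0.4583
H(Y) = 0.9950 bits

After split:
Feature=0: H = 0.8631 bits (weight = 14/24)
Feature=1: H = 0.8813 bits (weight = 10/24)
H(Y|Feature) = (14/24)×0.8631 + (10/24)×0.8813 = 0.8707 bits

Information Gain = 0.9950 - 0.8707 = 0.1243 bits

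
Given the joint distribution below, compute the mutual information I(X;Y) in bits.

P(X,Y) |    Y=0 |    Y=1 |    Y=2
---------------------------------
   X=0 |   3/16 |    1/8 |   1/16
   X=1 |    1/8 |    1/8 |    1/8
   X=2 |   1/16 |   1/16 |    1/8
0.0629 bits

Mutual information: I(X;Y) = H(X) + H(Y) - H(X,Y)

Marginals:
P(X) = (3/8, 3/8, 1/4), H(X) = 1.5613 bits
P(Y) = (3/8, 5/16, 5/16), H(Y) = 1.5794 bits

Joint entropy: H(X,Y) = 3.0778 bits

I(X;Y) = 1.5613 + 1.5794 - 3.0778 = 0.0629 bits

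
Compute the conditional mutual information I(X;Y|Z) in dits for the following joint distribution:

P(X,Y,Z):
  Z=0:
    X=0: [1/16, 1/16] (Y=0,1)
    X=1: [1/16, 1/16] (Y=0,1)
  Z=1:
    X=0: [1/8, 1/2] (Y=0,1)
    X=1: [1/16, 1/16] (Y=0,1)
0.0097 dits

Conditional mutual information: I(X;Y|Z) = H(X|Z) + H(Y|Z) - H(X,Y|Z)

H(Z) = 0.2442
H(X,Z) = 0.4662 → H(X|Z) = 0.2220
H(Y,Z) = 0.5026 → H(Y|Z) = 0.2584
H(X,Y,Z) = 0.7149 → H(X,Y|Z) = 0.4707

I(X;Y|Z) = 0.2220 + 0.2584 - 0.4707 = 0.0097 dits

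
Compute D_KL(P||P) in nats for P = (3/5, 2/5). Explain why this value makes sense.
0.0000 nats

KL divergence satisfies the Gibbs inequality: D_KL(P||Q) ≥ 0 for all distributions P, Q.

D_KL(P||Q) = Σ p(x) log(p(x)/q(x))
Each term is p(x) × log_e(p(x)/p(x)) = p(x) × log_e(1) = 0, so the sum is 0.
D_KL(P||Q) = 0.0000 nats

When P = Q, the KL divergence is exactly 0, as there is no 'divergence' between identical distributions.

This non-negativity is a fundamental property: relative entropy cannot be negative because it measures how different Q is from P.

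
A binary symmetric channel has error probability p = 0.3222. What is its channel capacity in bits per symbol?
0.0932 bits

For a binary symmetric channel (BSC) with error probability p:
Capacity C = 1 - H(p) bits per symbol

where H(p) = -p log₂(p) - (1-p) log₂(1-p) is the binary entropy function.

H(0.3222) = 0.9068 bits
C = 1 - 0.9068 = 0.0932 bits per symbol

This means we can reliably transmit up to 0.0932 bits of information per channel use.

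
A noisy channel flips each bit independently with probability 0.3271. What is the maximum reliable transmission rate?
0.0881 bits

For a binary symmetric channel (BSC) with error probability p:
Capacity C = 1 - H(p) bits per symbol

where H(p) = -p log₂(p) - (1-p) log₂(1-p) is the binary entropy function.

H(0.3271) = 0.9119 bits
C = 1 - 0.9119 = 0.0881 bits per symbol

This means we can reliably transmit up to 0.0881 bits of information per channel use.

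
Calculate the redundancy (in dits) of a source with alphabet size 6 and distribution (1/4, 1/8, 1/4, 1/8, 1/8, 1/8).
0.0256 dits

Redundancy measures how far a source is from maximum entropy:
R = H_max - H(X)

Maximum entropy for 6 symbols: H_max = log_10(6) = 0.7782 dits
Actual entropy: H(X) = 0.7526 dits
Redundancy: R = 0.7782 - 0.7526 = 0.0256 dits

This redundancy represents potential for compression: the source could be compressed by 0.0256 dits per symbol.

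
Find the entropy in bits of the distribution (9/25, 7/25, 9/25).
1.5755 bits

Shannon entropy is H(X) = -Σ p(x) log p(x).

For P = (9/25, 7/25, 9/25):
H = -9/25 × log_2(9/25) -7/25 × log_2(7/25) -9/25 × log_2(9/25)
H = 1.5755 bits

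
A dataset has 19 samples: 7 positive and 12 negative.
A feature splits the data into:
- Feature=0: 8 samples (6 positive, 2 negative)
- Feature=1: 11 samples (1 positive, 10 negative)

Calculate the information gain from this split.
0.3534 bits

Information Gain = H(Y) - H(Y|Feature)

Before split:
P(positive) = 7/19 = 0.3684
H(Y) = 0.9495 bits

After split:
Feature=0: H = 0.8113 bits (weight = 8/19)
Feature=1: H = 0.4395 bits (weight = 11/19)
H(Y|Feature) = (8/19)×0.8113 + (11/19)×0.4395 = 0.5960 bits

Information Gain = 0.9495 - 0.5960 = 0.3534 bits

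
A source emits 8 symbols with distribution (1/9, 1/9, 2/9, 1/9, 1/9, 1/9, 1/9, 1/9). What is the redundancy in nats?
0.0362 nats

Redundancy measures how far a source is from maximum entropy:
R = H_max - H(X)

Maximum entropy for 8 symbols: H_max = log_e(8) = 2.0794 nats
Actual entropy: H(X) = 2.0432 nats
Redundancy: R = 2.0794 - 2.0432 = 0.0362 nats

This redundancy represents potential for compression: the source could be compressed by 0.0362 nats per symbol.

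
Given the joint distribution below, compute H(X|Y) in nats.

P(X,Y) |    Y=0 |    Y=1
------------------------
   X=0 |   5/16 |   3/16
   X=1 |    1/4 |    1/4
0.6852 nats

Using the chain rule: H(X|Y) = H(X,Y) - H(Y)

First, compute H(X,Y) = 1.3705 nats

Marginal P(Y) = (9/16, 7/16)
H(Y) = 0.6853 nats

H(X|Y) = H(X,Y) - H(Y) = 1.3705 - 0.6853 = 0.6852 nats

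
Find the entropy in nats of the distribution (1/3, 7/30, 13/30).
1.0681 nats

Shannon entropy is H(X) = -Σ p(x) log p(x).

For P = (1/3, 7/30, 13/30):
H = -1/3 × log_e(1/3) -7/30 × log_e(7/30) -13/30 × log_e(13/30)
H = 1.0681 nats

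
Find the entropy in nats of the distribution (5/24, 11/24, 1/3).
1.0506 nats

Shannon entropy is H(X) = -Σ p(x) log p(x).

For P = (5/24, 11/24, 1/3):
H = -5/24 × log_e(5/24) -11/24 × log_e(11/24) -1/3 × log_e(1/3)
H = 1.0506 nats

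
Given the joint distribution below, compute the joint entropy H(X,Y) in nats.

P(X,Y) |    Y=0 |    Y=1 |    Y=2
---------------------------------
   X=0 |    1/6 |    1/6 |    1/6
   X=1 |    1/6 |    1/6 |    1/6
1.7918 nats

Joint entropy is H(X,Y) = -Σ_{x,y} p(x,y) log p(x,y).

Summing over all non-zero entries:
H(X,Y) = -[1/6·log_e(1/6) + 1/6·log_e(1/6) + 1/6·log_e(1/6) + 1/6·log_e(1/6) + 1/6·log_e(1/6) + 1/6·log_e(1/6)]
H(X,Y) = 1.7918 nats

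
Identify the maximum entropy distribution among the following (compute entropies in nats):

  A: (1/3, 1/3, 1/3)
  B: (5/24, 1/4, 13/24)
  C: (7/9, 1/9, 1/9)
A

For a discrete distribution over n outcomes, entropy is maximized by the uniform distribution.

Computing entropies:
H(A) = 1.0986 nats
H(B) = 1.0055 nats
H(C) = 0.6837 nats

The uniform distribution (where all probabilities equal 1/3) achieves the maximum entropy of log_e(3) = 1.0986 nats.

Distribution A has the highest entropy.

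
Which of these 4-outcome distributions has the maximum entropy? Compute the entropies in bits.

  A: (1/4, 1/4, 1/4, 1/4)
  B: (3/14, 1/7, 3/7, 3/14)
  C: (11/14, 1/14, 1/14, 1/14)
A

For a discrete distribution over n outcomes, entropy is maximized by the uniform distribution.

Computing entropies:
H(A) = 2.0000 bits
H(B) = 1.8774 bits
H(C) = 1.0892 bits

The uniform distribution (where all probabilities equal 1/4) achieves the maximum entropy of log_2(4) = 2.0000 bits.

Distribution A has the highest entropy.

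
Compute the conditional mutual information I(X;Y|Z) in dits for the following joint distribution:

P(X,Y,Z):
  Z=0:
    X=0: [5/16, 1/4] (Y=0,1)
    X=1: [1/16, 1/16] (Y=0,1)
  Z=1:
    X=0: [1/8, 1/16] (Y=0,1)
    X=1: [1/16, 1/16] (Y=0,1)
0.0022 dits

Conditional mutual information: I(X;Y|Z) = H(X|Z) + H(Y|Z) - H(X,Y|Z)

H(Z) = 0.2697
H(X,Z) = 0.5026 → H(X|Z) = 0.2329
H(Y,Z) = 0.5668 → H(Y|Z) = 0.2971
H(X,Y,Z) = 0.7975 → H(X,Y|Z) = 0.5278

I(X;Y|Z) = 0.2329 + 0.2971 - 0.5278 = 0.0022 dits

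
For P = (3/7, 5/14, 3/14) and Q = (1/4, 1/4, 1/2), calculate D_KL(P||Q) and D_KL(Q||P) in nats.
D_KL(P||Q) = 0.1768, D_KL(Q||P) = 0.1997

KL divergence is not symmetric: D_KL(P||Q) ≠ D_KL(Q||P) in general.

D_KL(P||Q) = 0.1768 nats
D_KL(Q||P) = 0.1997 nats

No, they are not equal!

This asymmetry is why KL divergence is not a true distance metric.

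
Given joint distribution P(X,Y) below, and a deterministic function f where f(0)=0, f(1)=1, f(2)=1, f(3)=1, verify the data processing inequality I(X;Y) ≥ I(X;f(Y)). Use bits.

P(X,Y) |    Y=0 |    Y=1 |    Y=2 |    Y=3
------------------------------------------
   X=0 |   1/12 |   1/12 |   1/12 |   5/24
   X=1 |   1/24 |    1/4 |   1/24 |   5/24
I(X;Y) = 0.0783, I(X;f(Y)) = 0.0181, inequality holds: 0.0783 ≥ 0.0181

Data Processing Inequality: For any Markov chain X → Y → Z, we have I(X;Y) ≥ I(X;Z).

Here Z = f(Y) is a deterministic function of Y, forming X → Y → Z.

Original I(X;Y) = 0.0783 bits

After applying f:
P(X,Z) where Z=f(Y):
- P(X,Z=0) = P(X,Y=0)
- P(X,Z=1) = P(X,Y=1) + P(X,Y=2) + P(X,Y=3)

I(X;Z) = I(X;f(Y)) = 0.0181 bits

Verification: 0.0783 ≥ 0.0181 ✓

Information cannot be created by processing; the function f can only lose information about X.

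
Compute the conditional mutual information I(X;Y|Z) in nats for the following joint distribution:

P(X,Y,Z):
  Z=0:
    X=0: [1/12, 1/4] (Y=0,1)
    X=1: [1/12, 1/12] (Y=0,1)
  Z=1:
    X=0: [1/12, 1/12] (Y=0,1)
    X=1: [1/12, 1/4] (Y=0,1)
0.0306 nats

Conditional mutual information: I(X;Y|Z) = H(X|Z) + H(Y|Z) - H(X,Y|Z)

H(Z) = 0.6931
H(X,Z) = 1.3297 → H(X|Z) = 0.6365
H(Y,Z) = 1.3297 → H(Y|Z) = 0.6365
H(X,Y,Z) = 1.9356 → H(X,Y|Z) = 1.2425

I(X;Y|Z) = 0.6365 + 0.6365 - 1.2425 = 0.0306 nats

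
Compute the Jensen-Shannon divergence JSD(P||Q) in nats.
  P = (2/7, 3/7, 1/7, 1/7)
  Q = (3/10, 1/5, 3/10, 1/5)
0.0380 nats

Jensen-Shannon divergence is:
JSD(P||Q) = 0.5 × D_KL(P||M) + 0.5 × D_KL(Q||M)
where M = 0.5 × (P + Q) is the mixture distribution.

M = 0.5 × (2/7, 3/7, 1/7, 1/7) + 0.5 × (3/10, 1/5, 3/10, 1/5) = (0.292857, 11/35, 0.221429, 6/35)

D_KL(P||M) = 0.0372 nats
D_KL(Q||M) = 0.0388 nats

JSD(P||Q) = 0.5 × 0.0372 + 0.5 × 0.0388 = 0.0380 nats

Unlike KL divergence, JSD is symmetric and bounded: 0 ≤ JSD ≤ log(2).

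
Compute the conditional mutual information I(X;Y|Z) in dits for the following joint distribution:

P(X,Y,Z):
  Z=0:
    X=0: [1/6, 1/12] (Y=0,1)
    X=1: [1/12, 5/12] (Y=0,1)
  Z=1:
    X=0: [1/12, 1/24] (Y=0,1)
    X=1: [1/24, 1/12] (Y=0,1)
0.0465 dits

Conditional mutual information: I(X;Y|Z) = H(X|Z) + H(Y|Z) - H(X,Y|Z)

H(Z) = 0.2442
H(X,Z) = 0.5268 → H(X|Z) = 0.2826
H(Y,Z) = 0.5268 → H(Y|Z) = 0.2826
H(X,Y,Z) = 0.7629 → H(X,Y|Z) = 0.5186

I(X;Y|Z) = 0.2826 + 0.2826 - 0.5186 = 0.0465 dits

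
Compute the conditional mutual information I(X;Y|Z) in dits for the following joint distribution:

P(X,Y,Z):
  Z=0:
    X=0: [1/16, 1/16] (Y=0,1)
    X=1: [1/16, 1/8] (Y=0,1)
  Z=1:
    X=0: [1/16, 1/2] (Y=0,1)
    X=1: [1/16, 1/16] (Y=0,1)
0.0206 dits

Conditional mutual information: I(X;Y|Z) = H(X|Z) + H(Y|Z) - H(X,Y|Z)

H(Z) = 0.2697
H(X,Z) = 0.5026 → H(X|Z) = 0.2329
H(Y,Z) = 0.5026 → H(Y|Z) = 0.2329
H(X,Y,Z) = 0.7149 → H(X,Y|Z) = 0.4452

I(X;Y|Z) = 0.2329 + 0.2329 - 0.4452 = 0.0206 dits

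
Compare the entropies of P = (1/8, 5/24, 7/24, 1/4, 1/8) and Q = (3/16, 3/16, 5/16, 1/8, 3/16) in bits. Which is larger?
Q

Computing entropies in bits:
H(P) = 2.2399
H(Q) = 2.2579

Distribution Q has higher entropy.

Intuition: The distribution closer to uniform (more spread out) has higher entropy.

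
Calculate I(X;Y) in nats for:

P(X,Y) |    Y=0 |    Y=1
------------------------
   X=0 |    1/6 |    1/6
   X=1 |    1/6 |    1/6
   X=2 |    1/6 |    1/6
0.0000 nats

Mutual information: I(X;Y) = H(X) + H(Y) - H(X,Y)

Marginals:
P(X) = (1/3, 1/3, 1/3), H(X) = 1.0986 nats
P(Y) = (1/2, 1/2), H(Y) = 0.6931 nats

Joint entropy: H(X,Y) = 1.7918 nats

I(X;Y) = 1.0986 + 0.6931 - 1.7918 = 0.0000 nats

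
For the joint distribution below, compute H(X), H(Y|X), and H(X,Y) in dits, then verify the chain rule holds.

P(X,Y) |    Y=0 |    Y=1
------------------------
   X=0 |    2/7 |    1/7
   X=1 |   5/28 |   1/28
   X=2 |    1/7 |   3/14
H(X,Y) = 0.7256, H(X) = 0.4608, H(Y|X) = 0.2648 (all in dits)

Chain rule: H(X,Y) = H(X) + H(Y|X)

Left side — joint entropy directly:
H(X,Y) = -Σ p(x,y) log p(x,y) = 0.7256 dits

Right side — compute H(Y|X) from the conditional distributions:
P(X) = (3/7, 3/14, 5/14), so H(X) = 0.4608 dits
H(Y|X) = Σ_x P(X=x) · H(Y|X=x):
  P(Y|X=0) = (2/3, 1/3), H(Y|X=0) = 0.2764, weight P(X=0) = 3/7
  P(Y|X=1) = (5/6, 1/6), H(Y|X=1) = 0.1957, weight P(X=1) = 3/14
  P(Y|X=2) = (2/5, 3/5), H(Y|X=2) = 0.2923, weight P(X=2) = 5/14
H(Y|X) = 0.2648 dits

H(X) + H(Y|X) = 0.4608 + 0.2648 = 0.7256 dits

Both sides equal 0.7256 dits. ✓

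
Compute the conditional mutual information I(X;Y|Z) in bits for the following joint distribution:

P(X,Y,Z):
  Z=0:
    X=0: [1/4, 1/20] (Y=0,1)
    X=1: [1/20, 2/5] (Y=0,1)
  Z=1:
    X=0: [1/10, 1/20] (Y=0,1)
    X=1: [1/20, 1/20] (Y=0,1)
0.3117 bits

Conditional mutual information: I(X;Y|Z) = H(X|Z) + H(Y|Z) - H(X,Y|Z)

H(Z) = 0.8113
H(X,Z) = 1.7822 → H(X|Z) = 0.9710
H(Y,Z) = 1.7822 → H(Y|Z) = 0.9710
H(X,Y,Z) = 2.4414 → H(X,Y|Z) = 1.6302

I(X;Y|Z) = 0.9710 + 0.9710 - 1.6302 = 0.3117 bits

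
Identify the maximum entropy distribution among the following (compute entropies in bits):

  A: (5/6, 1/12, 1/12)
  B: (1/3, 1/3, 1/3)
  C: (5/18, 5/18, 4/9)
B

For a discrete distribution over n outcomes, entropy is maximized by the uniform distribution.

Computing entropies:
H(A) = 0.8167 bits
H(B) = 1.5850 bits
H(C) = 1.5466 bits

The uniform distribution (where all probabilities equal 1/3) achieves the maximum entropy of log_2(3) = 1.5850 bits.

Distribution B has the highest entropy.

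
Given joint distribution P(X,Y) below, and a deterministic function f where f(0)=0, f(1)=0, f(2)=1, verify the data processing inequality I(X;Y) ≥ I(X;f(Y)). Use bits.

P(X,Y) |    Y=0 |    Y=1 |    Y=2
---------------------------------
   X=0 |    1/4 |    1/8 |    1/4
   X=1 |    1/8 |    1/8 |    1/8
I(X;Y) = 0.0157, I(X;f(Y)) = 0.0032, inequality holds: 0.0157 ≥ 0.0032

Data Processing Inequality: For any Markov chain X → Y → Z, we have I(X;Y) ≥ I(X;Z).

Here Z = f(Y) is a deterministic function of Y, forming X → Y → Z.

Original I(X;Y) = 0.0157 bits

After applying f:
P(X,Z) where Z=f(Y):
- P(X,Z=0) = P(X,Y=0) + P(X,Y=1)
- P(X,Z=1) = P(X,Y=2)

I(X;Z) = I(X;f(Y)) = 0.0032 bits

Verification: 0.0157 ≥ 0.0032 ✓

Information cannot be created by processing; the function f can only lose information about X.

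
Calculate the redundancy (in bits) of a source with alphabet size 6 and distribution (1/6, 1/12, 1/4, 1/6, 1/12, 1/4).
0.1258 bits

Redundancy measures how far a source is from maximum entropy:
R = H_max - H(X)

Maximum entropy for 6 symbols: H_max = log_2(6) = 2.5850 bits
Actual entropy: H(X) = 2.4591 bits
Redundancy: R = 2.5850 - 2.4591 = 0.1258 bits

This redundancy represents potential for compression: the source could be compressed by 0.1258 bits per symbol.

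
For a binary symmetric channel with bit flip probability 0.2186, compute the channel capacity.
0.2424 bits

For a binary symmetric channel (BSC) with error probability p:
Capacity C = 1 - H(p) bits per symbol

where H(p) = -p log₂(p) - (1-p) log₂(1-p) is the binary entropy function.

H(0.2186) = 0.7576 bits
C = 1 - 0.7576 = 0.2424 bits per symbol

This means we can reliably transmit up to 0.2424 bits of information per channel use.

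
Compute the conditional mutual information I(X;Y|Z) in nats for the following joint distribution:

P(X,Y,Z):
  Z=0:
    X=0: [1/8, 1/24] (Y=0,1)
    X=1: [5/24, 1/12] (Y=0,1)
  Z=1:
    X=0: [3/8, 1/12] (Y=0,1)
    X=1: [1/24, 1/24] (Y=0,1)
0.0179 nats

Conditional mutual information: I(X;Y|Z) = H(X|Z) + H(Y|Z) - H(X,Y|Z)

H(Z) = 0.6897
H(X,Z) = 1.2227 → H(X|Z) = 0.5330
H(Y,Z) = 1.2508 → H(Y|Z) = 0.5612
H(X,Y,Z) = 1.7659 → H(X,Y|Z) = 1.0763

I(X;Y|Z) = 0.5330 + 0.5612 - 1.0763 = 0.0179 nats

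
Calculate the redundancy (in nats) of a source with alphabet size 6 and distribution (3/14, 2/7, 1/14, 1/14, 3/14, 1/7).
0.1186 nats

Redundancy measures how far a source is from maximum entropy:
R = H_max - H(X)

Maximum entropy for 6 symbols: H_max = log_e(6) = 1.7918 nats
Actual entropy: H(X) = 1.6731 nats
Redundancy: R = 1.7918 - 1.6731 = 0.1186 nats

This redundancy represents potential for compression: the source could be compressed by 0.1186 nats per symbol.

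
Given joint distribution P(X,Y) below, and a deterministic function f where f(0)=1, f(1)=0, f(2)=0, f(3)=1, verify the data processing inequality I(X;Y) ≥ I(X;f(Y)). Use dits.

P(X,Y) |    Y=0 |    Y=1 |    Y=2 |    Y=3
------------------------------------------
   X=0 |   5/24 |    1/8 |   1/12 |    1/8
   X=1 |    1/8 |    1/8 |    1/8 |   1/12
I(X;Y) = 0.0067, I(X;f(Y)) = 0.0056, inequality holds: 0.0067 ≥ 0.0056

Data Processing Inequality: For any Markov chain X → Y → Z, we have I(X;Y) ≥ I(X;Z).

Here Z = f(Y) is a deterministic function of Y, forming X → Y → Z.

Original I(X;Y) = 0.0067 dits

After applying f:
P(X,Z) where Z=f(Y):
- P(X,Z=0) = P(X,Y=1) + P(X,Y=2)
- P(X,Z=1) = P(X,Y=0) + P(X,Y=3)

I(X;Z) = I(X;f(Y)) = 0.0056 dits

Verification: 0.0067 ≥ 0.0056 ✓

Information cannot be created by processing; the function f can only lose information about X.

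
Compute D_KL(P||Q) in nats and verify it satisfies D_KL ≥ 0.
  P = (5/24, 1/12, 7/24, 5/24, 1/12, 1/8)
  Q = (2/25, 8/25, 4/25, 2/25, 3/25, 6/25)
0.3499 nats

KL divergence satisfies the Gibbs inequality: D_KL(P||Q) ≥ 0 for all distributions P, Q.

D_KL(P||Q) = Σ p(x) log(p(x)/q(x))
Term by term:
  x=0: 5/24 × log_e[(5/24)/(2/25)] = 0.1994
  x=1: 1/12 × log_e[(1/12)/(8/25)] = -0.1121
  x=2: 7/24 × log_e[(7/24)/(4/25)] = 0.1751
  x=3: 5/24 × log_e[(5/24)/(2/25)] = 0.1994
  x=4: 1/12 × log_e[(1/12)/(3/25)] = -0.0304
  x=5: 1/8 × log_e[(1/8)/(6/25)] = -0.0815
D_KL(P||Q) = 0.3499 nats

D_KL(P||Q) = 0.3499 ≥ 0 ✓

This non-negativity is a fundamental property: relative entropy cannot be negative because it measures how different Q is from P.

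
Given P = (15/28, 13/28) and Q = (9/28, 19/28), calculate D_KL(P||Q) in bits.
0.1406 bits

KL divergence: D_KL(P||Q) = Σ p(x) log(p(x)/q(x))

Computing term by term:
  x=0: 15/28 × log_2[(15/28)/(9/28)] = 15/28 × 0.7370 = 0.3948
  x=1: 13/28 × log_2[(13/28)/(19/28)] = 13/28 × -0.5475 = -0.2542

D_KL(P||Q) = 0.1406 bits

Note: KL divergence is always non-negative and equals 0 iff P = Q.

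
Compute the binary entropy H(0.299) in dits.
0.2649 dits

The binary entropy function is:
H(p) = -p log(p) - (1-p) log(1-p)

H(0.299) = -0.299 × log_10(0.299) - 0.701 × log_10(0.701)
H(0.299) = 0.2649 dits

Note: Binary entropy is maximized at p=0.5 (H=1 bit) and minimized at p=0 or p=1 (H=0).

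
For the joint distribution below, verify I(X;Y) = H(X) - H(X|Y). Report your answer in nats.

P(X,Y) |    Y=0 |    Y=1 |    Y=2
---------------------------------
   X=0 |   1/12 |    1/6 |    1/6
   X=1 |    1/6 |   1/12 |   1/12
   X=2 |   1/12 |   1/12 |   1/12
I(X;Y) = 0.0378 nats

Mutual information has multiple equivalent forms:
- I(X;Y) = H(X) - H(X|Y)
- I(X;Y) = H(Y) - H(Y|X)
- I(X;Y) = H(X) + H(Y) - H(X,Y)

Computing all quantities:
H(X) = 1.0776, H(Y) = 1.0986, H(X,Y) = 2.1383
H(X|Y) = 1.0397, H(Y|X) = 1.0608

Verification:
H(X) - H(X|Y) = 1.0776 - 1.0397 = 0.0378
H(Y) - H(Y|X) = 1.0986 - 1.0608 = 0.0378
H(X) + H(Y) - H(X,Y) = 1.0776 + 1.0986 - 2.1383 = 0.0378

All forms give I(X;Y) = 0.0378 nats. ✓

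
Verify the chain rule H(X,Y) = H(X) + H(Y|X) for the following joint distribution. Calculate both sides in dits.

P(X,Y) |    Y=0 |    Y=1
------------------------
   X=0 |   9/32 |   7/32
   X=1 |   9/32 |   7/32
H(X,Y) = 0.5987, H(X) = 0.3010, H(Y|X) = 0.2976 (all in dits)

Chain rule: H(X,Y) = H(X) + H(Y|X)

Left side — joint entropy directly:
H(X,Y) = -Σ p(x,y) log p(x,y) = 0.5987 dits

Right side — compute H(Y|X) from the conditional distributions:
P(X) = (1/2, 1/2), so H(X) = 0.3010 dits
H(Y|X) = Σ_x P(X=x) · H(Y|X=x):
  P(Y|X=0) = (9/16, 7/16), H(Y|X=0) = 0.2976, weight P(X=0) = 1/2
  P(Y|X=1) = (9/16, 7/16), H(Y|X=1) = 0.2976, weight P(X=1) = 1/2
H(Y|X) = 0.2976 dits

H(X) + H(Y|X) = 0.3010 + 0.2976 = 0.5987 dits

Both sides equal 0.5987 dits. ✓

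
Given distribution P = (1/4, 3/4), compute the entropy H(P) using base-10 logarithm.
0.2442 dits

Shannon entropy is H(X) = -Σ p(x) log p(x).

For P = (1/4, 3/4):
H = -1/4 × log_10(1/4) -3/4 × log_10(3/4)
H = 0.2442 dits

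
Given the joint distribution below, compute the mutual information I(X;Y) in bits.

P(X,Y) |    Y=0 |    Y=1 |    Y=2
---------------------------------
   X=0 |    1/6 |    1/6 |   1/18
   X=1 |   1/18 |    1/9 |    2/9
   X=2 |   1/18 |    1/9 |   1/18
0.1386 bits

Mutual information: I(X;Y) = H(X) + H(Y) - H(X,Y)

Marginals:
P(X) = (7/18, 7/18, 2/9), H(X) = 1.5420 bits
P(Y) = (5/18, 7/18, 1/3), H(Y) = 1.5715 bits

Joint entropy: H(X,Y) = 2.9749 bits

I(X;Y) = 1.5420 + 1.5715 - 2.9749 = 0.1386 bits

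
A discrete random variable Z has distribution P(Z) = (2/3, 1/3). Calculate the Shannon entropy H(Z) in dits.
0.2764 dits

Shannon entropy is H(X) = -Σ p(x) log p(x).

For P = (2/3, 1/3):
H = -2/3 × log_10(2/3) -1/3 × log_10(1/3)
H = 0.2764 dits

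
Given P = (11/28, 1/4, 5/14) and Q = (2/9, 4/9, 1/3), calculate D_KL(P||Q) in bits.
0.1510 bits

KL divergence: D_KL(P||Q) = Σ p(x) log(p(x)/q(x))

Computing term by term:
  x=0: 11/28 × log_2[(11/28)/(2/9)] = 11/28 × 0.8220 = 0.3229
  x=1: 1/4 × log_2[(1/4)/(4/9)] = 1/4 × -0.8301 = -0.2075
  x=2: 5/14 × log_2[(5/14)/(1/3)] = 5/14 × 0.0995 = 0.0355

D_KL(P||Q) = 0.1510 bits

Note: KL divergence is always non-negative and equals 0 iff P = Q.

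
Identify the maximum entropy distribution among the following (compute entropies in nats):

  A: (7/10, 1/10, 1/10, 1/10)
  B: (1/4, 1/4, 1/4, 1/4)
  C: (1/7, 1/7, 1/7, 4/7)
B

For a discrete distribution over n outcomes, entropy is maximized by the uniform distribution.

Computing entropies:
H(A) = 0.9404 nats
H(B) = 1.3863 nats
H(C) = 1.1537 nats

The uniform distribution (where all probabilities equal 1/4) achieves the maximum entropy of log_e(4) = 1.3863 nats.

Distribution B has the highest entropy.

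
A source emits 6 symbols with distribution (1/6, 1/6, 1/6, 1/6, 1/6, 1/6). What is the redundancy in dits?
0.0000 dits

Redundancy measures how far a source is from maximum entropy:
R = H_max - H(X)

Maximum entropy for 6 symbols: H_max = log_10(6) = 0.7782 dits
Actual entropy: H(X) = 0.7782 dits
Redundancy: R = 0.7782 - 0.7782 = 0.0000 dits

This redundancy represents potential for compression: the source could be compressed by 0.0000 dits per symbol.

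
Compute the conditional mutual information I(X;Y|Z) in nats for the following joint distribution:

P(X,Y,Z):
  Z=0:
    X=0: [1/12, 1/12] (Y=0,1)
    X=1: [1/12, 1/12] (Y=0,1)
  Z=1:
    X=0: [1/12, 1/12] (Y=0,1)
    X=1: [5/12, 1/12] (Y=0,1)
0.0341 nats

Conditional mutual information: I(X;Y|Z) = H(X|Z) + H(Y|Z) - H(X,Y|Z)

H(Z) = 0.6365
H(X,Z) = 1.2425 → H(X|Z) = 0.6059
H(Y,Z) = 1.2425 → H(Y|Z) = 0.6059
H(X,Y,Z) = 1.8143 → H(X,Y|Z) = 1.1778

I(X;Y|Z) = 0.6059 + 0.6059 - 1.1778 = 0.0341 nats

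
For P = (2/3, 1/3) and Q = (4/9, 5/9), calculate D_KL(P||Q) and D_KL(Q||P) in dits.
D_KL(P||Q) = 0.0434, D_KL(Q||P) = 0.0450

KL divergence is not symmetric: D_KL(P||Q) ≠ D_KL(Q||P) in general.

D_KL(P||Q) = 0.0434 dits
D_KL(Q||P) = 0.0450 dits

No, they are not equal!

This asymmetry is why KL divergence is not a true distance metric.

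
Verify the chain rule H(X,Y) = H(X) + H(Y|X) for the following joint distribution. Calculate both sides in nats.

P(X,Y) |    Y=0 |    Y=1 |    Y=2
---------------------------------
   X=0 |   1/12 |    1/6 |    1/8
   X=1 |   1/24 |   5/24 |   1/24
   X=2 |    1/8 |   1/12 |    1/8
H(X,Y) = 2.0842, H(X) = 1.0934, H(Y|X) = 0.9908 (all in nats)

Chain rule: H(X,Y) = H(X) + H(Y|X)

Left side — joint entropy directly:
H(X,Y) = -Σ p(x,y) log p(x,y) = 2.0842 nats

Right side — compute H(Y|X) from the conditional distributions:
P(X) = (3/8, 7/24, 1/3), so H(X) = 1.0934 nats
H(Y|X) = Σ_x P(X=x) · H(Y|X=x):
  P(Y|X=0) = (2/9, 4/9, 1/3), H(Y|X=0) = 1.0609, weight P(X=0) = 3/8
  P(Y|X=1) = (1/7, 5/7, 1/7), H(Y|X=1) = 0.7963, weight P(X=1) = 7/24
  P(Y|X=2) = (3/8, 1/4, 3/8), H(Y|X=2) = 1.0822, weight P(X=2) = 1/3
H(Y|X) = 0.9908 nats

H(X) + H(Y|X) = 1.0934 + 0.9908 = 2.0842 nats

Both sides equal 2.0842 nats. ✓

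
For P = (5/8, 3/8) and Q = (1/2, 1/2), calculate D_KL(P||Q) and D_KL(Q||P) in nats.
D_KL(P||Q) = 0.0316, D_KL(Q||P) = 0.0323

KL divergence is not symmetric: D_KL(P||Q) ≠ D_KL(Q||P) in general.

D_KL(P||Q) = 0.0316 nats
D_KL(Q||P) = 0.0323 nats

No, they are not equal!

This asymmetry is why KL divergence is not a true distance metric.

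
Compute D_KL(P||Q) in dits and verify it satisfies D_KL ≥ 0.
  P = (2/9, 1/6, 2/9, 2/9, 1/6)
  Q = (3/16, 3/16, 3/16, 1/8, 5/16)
0.0343 dits

KL divergence satisfies the Gibbs inequality: D_KL(P||Q) ≥ 0 for all distributions P, Q.

D_KL(P||Q) = Σ p(x) log(p(x)/q(x))
Term by term:
  x=0: 2/9 × log_10[(2/9)/(3/16)] = 0.0164
  x=1: 1/6 × log_10[(1/6)/(3/16)] = -0.0085
  x=2: 2/9 × log_10[(2/9)/(3/16)] = 0.0164
  x=3: 2/9 × log_10[(2/9)/(1/8)] = 0.0555
  x=4: 1/6 × log_10[(1/6)/(5/16)] = -0.0455
D_KL(P||Q) = 0.0343 dits

D_KL(P||Q) = 0.0343 ≥ 0 ✓

This non-negativity is a fundamental property: relative entropy cannot be negative because it measures how different Q is from P.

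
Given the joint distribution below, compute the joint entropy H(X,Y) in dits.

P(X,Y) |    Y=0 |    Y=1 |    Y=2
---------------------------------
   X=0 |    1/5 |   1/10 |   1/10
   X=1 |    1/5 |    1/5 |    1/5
0.7592 dits

Joint entropy is H(X,Y) = -Σ_{x,y} p(x,y) log p(x,y).

Summing over all non-zero entries:
H(X,Y) = -[1/5·log_10(1/5) + 1/10·log_10(1/10) + 1/10·log_10(1/10) + 1/5·log_10(1/5) + 1/5·log_10(1/5) + 1/5·log_10(1/5)]
H(X,Y) = 0.7592 dits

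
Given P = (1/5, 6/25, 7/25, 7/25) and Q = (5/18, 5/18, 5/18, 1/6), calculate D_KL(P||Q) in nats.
0.0467 nats

KL divergence: D_KL(P||Q) = Σ p(x) log(p(x)/q(x))

Computing term by term:
  x=0: 1/5 × log_e[(1/5)/(5/18)] = 1/5 × -0.3285 = -0.0657
  x=1: 6/25 × log_e[(6/25)/(5/18)] = 6/25 × -0.1462 = -0.0351
  x=2: 7/25 × log_e[(7/25)/(5/18)] = 7/25 × 0.0080 = 0.0022
  x=3: 7/25 × log_e[(7/25)/(1/6)] = 7/25 × 0.5188 = 0.1453

D_KL(P||Q) = 0.0467 nats

Note: KL divergence is always non-negative and equals 0 iff P = Q.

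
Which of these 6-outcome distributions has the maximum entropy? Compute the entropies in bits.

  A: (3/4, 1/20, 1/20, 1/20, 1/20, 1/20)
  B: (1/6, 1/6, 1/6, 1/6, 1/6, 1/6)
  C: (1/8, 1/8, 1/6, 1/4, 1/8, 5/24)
B

For a discrete distribution over n outcomes, entropy is maximized by the uniform distribution.

Computing entropies:
H(A) = 1.3918 bits
H(B) = 2.5850 bits
H(C) = 2.5273 bits

The uniform distribution (where all probabilities equal 1/6) achieves the maximum entropy of log_2(6) = 2.5850 bits.

Distribution B has the highest entropy.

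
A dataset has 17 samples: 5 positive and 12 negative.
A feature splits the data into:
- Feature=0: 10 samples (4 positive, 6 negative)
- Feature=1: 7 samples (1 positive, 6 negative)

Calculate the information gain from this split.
0.0592 bits

Information Gain = H(Y) - H(Y|Feature)

Before split:
P(positive) = 5/17 = 0.2941
H(Y) = 0.8740 bits

After split:
Feature=0: H = 0.9710 bits (weight = 10/17)
Feature=1: H = 0.5917 bits (weight = 7/17)
H(Y|Feature) = (10/17)×0.9710 + (7/17)×0.5917 = 0.8148 bits

Information Gain = 0.8740 - 0.8148 = 0.0592 bits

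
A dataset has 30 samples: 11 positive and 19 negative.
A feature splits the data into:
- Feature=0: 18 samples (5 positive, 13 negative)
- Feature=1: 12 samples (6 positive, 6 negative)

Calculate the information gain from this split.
0.0366 bits

Information Gain = H(Y) - H(Y|Feature)

Before split:
P(positive) = 11/30 = 0.3667
H(Y) = 0.9481 bits

After split:
Feature=0: H = 0.8524 bits (weight = 18/30)
Feature=1: H = 1.0000 bits (weight = 12/30)
H(Y|Feature) = (18/30)×0.8524 + (12/30)×1.0000 = 0.9114 bits

Information Gain = 0.9481 - 0.9114 = 0.0366 bits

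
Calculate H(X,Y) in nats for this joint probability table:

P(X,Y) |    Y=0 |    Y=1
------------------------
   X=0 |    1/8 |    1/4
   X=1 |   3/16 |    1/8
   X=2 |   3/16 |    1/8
1.7541 nats

Joint entropy is H(X,Y) = -Σ_{x,y} p(x,y) log p(x,y).

Summing over all non-zero entries:
H(X,Y) = -[1/8·log_e(1/8) + 1/4·log_e(1/4) + 3/16·log_e(3/16) + 1/8·log_e(1/8) + 3/16·log_e(3/16) + 1/8·log_e(1/8)]
H(X,Y) = 1.7541 nats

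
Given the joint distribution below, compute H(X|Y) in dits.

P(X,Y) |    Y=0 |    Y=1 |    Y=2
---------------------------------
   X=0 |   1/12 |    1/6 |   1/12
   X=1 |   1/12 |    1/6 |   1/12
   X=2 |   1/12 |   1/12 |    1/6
0.4607 dits

Using the chain rule: H(X|Y) = H(X,Y) - H(Y)

First, compute H(X,Y) = 0.9287 dits

Marginal P(Y) = (1/4, 5/12, 1/3)
H(Y) = 0.4680 dits

H(X|Y) = H(X,Y) - H(Y) = 0.9287 - 0.4680 = 0.4607 dits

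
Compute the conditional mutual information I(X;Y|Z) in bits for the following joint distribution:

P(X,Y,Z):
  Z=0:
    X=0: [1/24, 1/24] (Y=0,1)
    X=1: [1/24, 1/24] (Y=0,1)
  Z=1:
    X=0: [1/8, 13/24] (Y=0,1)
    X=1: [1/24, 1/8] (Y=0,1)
0.0023 bits

Conditional mutual information: I(X;Y|Z) = H(X|Z) + H(Y|Z) - H(X,Y|Z)

H(Z) = 0.6500
H(X,Z) = 1.4183 → H(X|Z) = 0.7683
H(Y,Z) = 1.4183 → H(Y|Z) = 0.7683
H(X,Y,Z) = 2.1843 → H(X,Y|Z) = 1.5343

I(X;Y|Z) = 0.7683 + 0.7683 - 1.5343 = 0.0023 bits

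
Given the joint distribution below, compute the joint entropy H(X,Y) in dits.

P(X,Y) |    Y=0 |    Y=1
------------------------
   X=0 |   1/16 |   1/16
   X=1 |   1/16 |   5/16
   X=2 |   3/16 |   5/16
0.6778 dits

Joint entropy is H(X,Y) = -Σ_{x,y} p(x,y) log p(x,y).

Summing over all non-zero entries:
H(X,Y) = -[1/16·log_10(1/16) + 1/16·log_10(1/16) + 1/16·log_10(1/16) + 5/16·log_10(5/16) + 3/16·log_10(3/16) + 5/16·log_10(5/16)]
H(X,Y) = 0.6778 dits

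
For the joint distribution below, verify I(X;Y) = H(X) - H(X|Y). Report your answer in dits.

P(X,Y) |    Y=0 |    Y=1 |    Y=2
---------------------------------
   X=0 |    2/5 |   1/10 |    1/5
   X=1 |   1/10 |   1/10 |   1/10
I(X;Y) = 0.0135 dits

Mutual information has multiple equivalent forms:
- I(X;Y) = H(X) - H(X|Y)
- I(X;Y) = H(Y) - H(Y|X)
- I(X;Y) = H(X) + H(Y) - H(X,Y)

Computing all quantities:
H(X) = 0.2653, H(Y) = 0.4472, H(X,Y) = 0.6990
H(X|Y) = 0.2518, H(Y|X) = 0.4337

Verification:
H(X) - H(X|Y) = 0.2653 - 0.2518 = 0.0135
H(Y) - H(Y|X) = 0.4472 - 0.4337 = 0.0135
H(X) + H(Y) - H(X,Y) = 0.2653 + 0.4472 - 0.6990 = 0.0135

All forms give I(X;Y) = 0.0135 dits. ✓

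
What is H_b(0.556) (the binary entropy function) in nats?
0.6869 nats

The binary entropy function is:
H(p) = -p log(p) - (1-p) log(1-p)

H(0.556) = -0.556 × log_e(0.556) - 0.444 × log_e(0.444)
H(0.556) = 0.6869 nats

Note: Binary entropy is maximized at p=0.5 (H=1 bit) and minimized at p=0 or p=1 (H=0).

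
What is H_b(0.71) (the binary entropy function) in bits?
0.8687 bits

The binary entropy function is:
H(p) = -p log(p) - (1-p) log(1-p)

H(0.71) = -0.71 × log_2(0.71) - 0.29 × log_2(0.29)
H(0.71) = 0.8687 bits

Note: Binary entropy is maximized at p=0.5 (H=1 bit) and minimized at p=0 or p=1 (H=0).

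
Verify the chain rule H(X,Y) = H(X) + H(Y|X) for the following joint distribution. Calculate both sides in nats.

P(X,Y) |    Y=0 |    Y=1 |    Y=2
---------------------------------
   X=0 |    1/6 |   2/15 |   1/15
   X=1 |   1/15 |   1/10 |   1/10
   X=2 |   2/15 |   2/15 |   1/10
H(X,Y) = 2.1564, H(X) = 1.0882, H(Y|X) = 1.0682 (all in nats)

Chain rule: H(X,Y) = H(X) + H(Y|X)

Left side — joint entropy directly:
H(X,Y) = -Σ p(x,y) log p(x,y) = 2.1564 nats

Right side — compute H(Y|X) from the conditional distributions:
P(X) = (11/30, 4/15, 11/30), so H(X) = 1.0882 nats
H(Y|X) = Σ_x P(X=x) · H(Y|X=x):
  P(Y|X=0) = (5/11, 4/11, 2/11), H(Y|X=0) = 1.0362, weight P(X=0) = 11/30
  P(Y|X=1) = (1/4, 3/8, 3/8), H(Y|X=1) = 1.0822, weight P(X=1) = 4/15
  P(Y|X=2) = (4/11, 4/11, 3/11), H(Y|X=2) = 1.0901, weight P(X=2) = 11/30
H(Y|X) = 1.0682 nats

H(X) + H(Y|X) = 1.0882 + 1.0682 = 2.1564 nats

Both sides equal 2.1564 nats. ✓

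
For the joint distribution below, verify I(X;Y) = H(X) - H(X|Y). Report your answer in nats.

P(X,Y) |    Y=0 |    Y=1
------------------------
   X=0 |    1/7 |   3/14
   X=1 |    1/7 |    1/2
I(X;Y) = 0.0174 nats

Mutual information has multiple equivalent forms:
- I(X;Y) = H(X) - H(X|Y)
- I(X;Y) = H(Y) - H(Y|X)
- I(X;Y) = H(X) + H(Y) - H(X,Y)

Computing all quantities:
H(X) = 0.6518, H(Y) = 0.5983, H(X,Y) = 1.2326
H(X|Y) = 0.6344, H(Y|X) = 0.5809

Verification:
H(X) - H(X|Y) = 0.6518 - 0.6344 = 0.0174
H(Y) - H(Y|X) = 0.5983 - 0.5809 = 0.0174
H(X) + H(Y) - H(X,Y) = 0.6518 + 0.5983 - 1.2326 = 0.0174

All forms give I(X;Y) = 0.0174 nats. ✓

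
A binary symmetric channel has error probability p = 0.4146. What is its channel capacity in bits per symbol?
0.0211 bits

For a binary symmetric channel (BSC) with error probability p:
Capacity C = 1 - H(p) bits per symbol

where H(p) = -p log₂(p) - (1-p) log₂(1-p) is the binary entropy function.

H(0.4146) = 0.9789 bits
C = 1 - 0.9789 = 0.0211 bits per symbol

This means we can reliably transmit up to 0.0211 bits of information per channel use.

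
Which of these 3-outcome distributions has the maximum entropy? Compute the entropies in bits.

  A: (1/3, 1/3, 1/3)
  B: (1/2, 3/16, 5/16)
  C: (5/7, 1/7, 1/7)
A

For a discrete distribution over n outcomes, entropy is maximized by the uniform distribution.

Computing entropies:
H(A) = 1.5850 bits
H(B) = 1.4772 bits
H(C) = 1.1488 bits

The uniform distribution (where all probabilities equal 1/3) achieves the maximum entropy of log_2(3) = 1.5850 bits.

Distribution A has the highest entropy.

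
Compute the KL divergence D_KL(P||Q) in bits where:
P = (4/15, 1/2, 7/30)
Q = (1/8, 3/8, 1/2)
0.2425 bits

KL divergence: D_KL(P||Q) = Σ p(x) log(p(x)/q(x))

Computing term by term:
  x=0: 4/15 × log_2[(4/15)/(1/8)] = 4/15 × 1.0931 = 0.2915
  x=1: 1/2 × log_2[(1/2)/(3/8)] = 1/2 × 0.4150 = 0.2075
  x=2: 7/30 × log_2[(7/30)/(1/2)] = 7/30 × -1.0995 = -0.2566

D_KL(P||Q) = 0.2425 bits

Note: KL divergence is always non-negative and equals 0 iff P = Q.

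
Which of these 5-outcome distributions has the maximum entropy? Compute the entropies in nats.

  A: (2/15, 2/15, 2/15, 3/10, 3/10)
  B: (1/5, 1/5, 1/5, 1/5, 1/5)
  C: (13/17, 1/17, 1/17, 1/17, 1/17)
B

For a discrete distribution over n outcomes, entropy is maximized by the uniform distribution.

Computing entropies:
H(A) = 1.5283 nats
H(B) = 1.6094 nats
H(C) = 0.8718 nats

The uniform distribution (where all probabilities equal 1/5) achieves the maximum entropy of log_e(5) = 1.6094 nats.

Distribution B has the highest entropy.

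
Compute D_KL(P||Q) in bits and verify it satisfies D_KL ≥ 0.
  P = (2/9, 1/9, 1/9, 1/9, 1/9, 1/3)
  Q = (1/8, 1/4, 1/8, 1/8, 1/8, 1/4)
0.1362 bits

KL divergence satisfies the Gibbs inequality: D_KL(P||Q) ≥ 0 for all distributions P, Q.

D_KL(P||Q) = Σ p(x) log(p(x)/q(x))
Term by term:
  x=0: 2/9 × log_2[(2/9)/(1/8)] = 0.1845
  x=1: 1/9 × log_2[(1/9)/(1/4)] = -0.1300
  x=2: 1/9 × log_2[(1/9)/(1/8)] = -0.0189
  x=3: 1/9 × log_2[(1/9)/(1/8)] = -0.0189
  x=4: 1/9 × log_2[(1/9)/(1/8)] = -0.0189
  x=5: 1/3 × log_2[(1/3)/(1/4)] = 0.1383
D_KL(P||Q) = 0.1362 bits

D_KL(P||Q) = 0.1362 ≥ 0 ✓

This non-negativity is a fundamental property: relative entropy cannot be negative because it measures how different Q is from P.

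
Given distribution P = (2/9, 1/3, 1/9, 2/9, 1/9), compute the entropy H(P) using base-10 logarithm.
0.6614 dits

Shannon entropy is H(X) = -Σ p(x) log p(x).

For P = (2/9, 1/3, 1/9, 2/9, 1/9):
H = -2/9 × log_10(2/9) -1/3 × log_10(1/3) -1/9 × log_10(1/9) -2/9 × log_10(2/9) -1/9 × log_10(1/9)
H = 0.6614 dits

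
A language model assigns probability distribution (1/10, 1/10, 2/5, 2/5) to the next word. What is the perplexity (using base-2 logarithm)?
3.2988

Perplexity is 2^H (or exp(H) for natural log).

First, H = -Σ p log p = 1.7219 bits
Perplexity = 2^1.7219 = 3.2988

Interpretation: The model's uncertainty is equivalent to choosing uniformly among 3.3 options.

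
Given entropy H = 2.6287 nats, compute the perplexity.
13.8557

Perplexity is e^H (or exp(H) for natural log).

H = 2.6287 nats
Perplexity = e^2.6287 = 13.8557

Interpretation: The model's uncertainty is equivalent to choosing uniformly among 13.9 options.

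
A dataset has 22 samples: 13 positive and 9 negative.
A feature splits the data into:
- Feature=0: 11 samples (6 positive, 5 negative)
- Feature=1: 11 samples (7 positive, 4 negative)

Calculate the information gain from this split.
0.0062 bits

Information Gain = H(Y) - H(Y|Feature)

Before split:
P(positive) = 13/22 = 0.5909
H(Y) = 0.9760 bits

After split:
Feature=0: H = 0.9940 bits (weight = 11/22)
Feature=1: H = 0.9457 bits (weight = 11/22)
H(Y|Feature) = (11/22)×0.9940 + (11/22)×0.9457 = 0.9698 bits

Information Gain = 0.9760 - 0.9698 = 0.0062 bits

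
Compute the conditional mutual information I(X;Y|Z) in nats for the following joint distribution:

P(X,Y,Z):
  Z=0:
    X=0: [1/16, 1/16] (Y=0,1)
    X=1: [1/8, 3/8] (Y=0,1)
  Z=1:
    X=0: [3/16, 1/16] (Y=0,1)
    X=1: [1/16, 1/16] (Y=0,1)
0.0254 nats

Conditional mutual information: I(X;Y|Z) = H(X|Z) + H(Y|Z) - H(X,Y|Z)

H(Z) = 0.6616
H(X,Z) = 1.2130 → H(X|Z) = 0.5514
H(Y,Z) = 1.2820 → H(Y|Z) = 0.6205
H(X,Y,Z) = 1.8080 → H(X,Y|Z) = 1.1465

I(X;Y|Z) = 0.5514 + 0.6205 - 1.1465 = 0.0254 nats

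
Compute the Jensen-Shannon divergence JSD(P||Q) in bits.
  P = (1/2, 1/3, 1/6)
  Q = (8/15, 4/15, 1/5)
0.0042 bits

Jensen-Shannon divergence is:
JSD(P||Q) = 0.5 × D_KL(P||M) + 0.5 × D_KL(Q||M)
where M = 0.5 × (P + Q) is the mixture distribution.

M = 0.5 × (1/2, 1/3, 1/6) + 0.5 × (8/15, 4/15, 1/5) = (0.516667, 3/10, 0.183333)

D_KL(P||M) = 0.0041 bits
D_KL(Q||M) = 0.0042 bits

JSD(P||Q) = 0.5 × 0.0041 + 0.5 × 0.0042 = 0.0042 bits

Unlike KL divergence, JSD is symmetric and bounded: 0 ≤ JSD ≤ log(2).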